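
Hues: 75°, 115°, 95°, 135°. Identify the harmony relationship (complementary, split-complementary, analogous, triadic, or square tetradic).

Sort the hues: 75°, 95°, 115°, 135°.
Successive gaps around the wheel: 20°, 20°, 20°, 300°.
A run of hues at equal small steps (20°) with one large closing gap is an analogous group.

analogous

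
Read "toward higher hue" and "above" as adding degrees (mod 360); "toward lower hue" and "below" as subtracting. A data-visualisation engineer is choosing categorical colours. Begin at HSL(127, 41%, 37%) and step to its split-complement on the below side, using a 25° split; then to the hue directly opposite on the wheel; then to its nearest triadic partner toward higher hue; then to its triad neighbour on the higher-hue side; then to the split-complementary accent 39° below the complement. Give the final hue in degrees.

123°

+155° (split-comp 25° ↓): 127 + 155 = 282°
+180° (complement): 282 + 180 = 462 → 462 − 360 = 102°
+120° (triadic ↑): 102 + 120 = 222°
+120° (triadic ↑): 222 + 120 = 342°
+141° (split-comp 39° ↓): 342 + 141 = 483 → 483 − 360 = 123°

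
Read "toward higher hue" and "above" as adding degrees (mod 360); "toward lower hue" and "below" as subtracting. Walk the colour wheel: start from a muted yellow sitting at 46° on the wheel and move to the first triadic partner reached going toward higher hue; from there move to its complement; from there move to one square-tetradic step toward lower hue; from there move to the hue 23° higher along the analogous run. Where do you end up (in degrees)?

279°

+120° (triadic ↑): 46 + 120 = 166°
+180° (complement): 166 + 180 = 346°
−90° (square ↓): 346 − 90 = 256°
+23° (analog 23° ↑): 256 + 23 = 279°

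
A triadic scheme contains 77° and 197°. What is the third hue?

A triad spaces three hues 120° apart.
The full set is {77°, 197°, 317°}.

317°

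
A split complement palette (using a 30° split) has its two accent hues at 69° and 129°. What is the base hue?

279°

The accents sit 30° either side of the complement, so the complement is their short-arc midpoint on the wheel.
Short-arc midpoint of 69° and 129°: 99°.
Base is 180° from the complement: 99 − 180 = -81 → -81 + 360 = 279°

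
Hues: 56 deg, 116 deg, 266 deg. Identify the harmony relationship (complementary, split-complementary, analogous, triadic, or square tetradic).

split-complementary

Sort the hues: 56°, 116°, 266°.
Successive gaps around the wheel: 60°, 150°, 150°.
Two 150° gaps and one 60° gap — a base hue opposite a pair of accents 30° either side of its complement — is the split-complementary pattern.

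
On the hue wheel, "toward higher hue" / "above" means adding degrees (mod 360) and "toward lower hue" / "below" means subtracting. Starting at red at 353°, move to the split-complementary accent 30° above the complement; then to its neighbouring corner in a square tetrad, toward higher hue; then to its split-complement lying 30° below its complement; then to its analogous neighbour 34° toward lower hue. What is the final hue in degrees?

49°

353 + 210 = 563 → 563 − 360 = 203°   (split-comp 30° ↑)
203 + 90 = 293°   (square ↑)
293 + 150 = 443 → 443 − 360 = 83°   (split-comp 30° ↓)
83 − 34 = 49°   (analog 34° ↓)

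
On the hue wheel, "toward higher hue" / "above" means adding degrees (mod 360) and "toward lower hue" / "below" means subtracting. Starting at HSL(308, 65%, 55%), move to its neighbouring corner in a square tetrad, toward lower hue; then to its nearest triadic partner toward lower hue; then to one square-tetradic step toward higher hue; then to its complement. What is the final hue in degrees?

square ↓ −90°: 308 − 90 = 218°
triadic ↓ −120°: 218 − 120 = 98°
square ↑ +90°: 98 + 90 = 188°
complement +180°: 188 + 180 = 368 → 368 − 360 = 8°

8°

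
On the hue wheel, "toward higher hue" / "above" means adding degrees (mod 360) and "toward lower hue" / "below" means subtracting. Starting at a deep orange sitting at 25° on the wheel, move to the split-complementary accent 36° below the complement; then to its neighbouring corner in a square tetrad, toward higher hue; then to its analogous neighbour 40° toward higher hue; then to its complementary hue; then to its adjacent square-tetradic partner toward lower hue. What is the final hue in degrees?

25 + 144 = 169°   (split-comp 36° ↓)
169 + 90 = 259°   (square ↑)
259 + 40 = 299°   (analog 40° ↑)
299 + 180 = 479 → 479 − 360 = 119°   (complement)
119 − 90 = 29°   (square ↓)

29°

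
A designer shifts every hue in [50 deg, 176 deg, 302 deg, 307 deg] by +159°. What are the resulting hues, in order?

50 + 159 = 209°
176 + 159 = 335°
302 + 159 = 461 → 461 − 360 = 101°
307 + 159 = 466 → 466 − 360 = 106°

209°, 335°, 101°, 106°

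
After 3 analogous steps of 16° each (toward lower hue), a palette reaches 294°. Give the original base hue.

342°

3 steps of 16° (toward lower hue) give a net shift of −48°.
Start = end − shift: 294 + 48 = 342°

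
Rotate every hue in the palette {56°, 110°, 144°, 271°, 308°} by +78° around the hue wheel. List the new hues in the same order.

134°, 188°, 222°, 349°, 26°

56 + 78 = 134°
110 + 78 = 188°
144 + 78 = 222°
271 + 78 = 349°
308 + 78 = 386 → 386 − 360 = 26°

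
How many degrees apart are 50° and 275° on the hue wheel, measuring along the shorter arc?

|50 − 275| = 225.
The shorter arc is 360 − 225 = 135°.

135°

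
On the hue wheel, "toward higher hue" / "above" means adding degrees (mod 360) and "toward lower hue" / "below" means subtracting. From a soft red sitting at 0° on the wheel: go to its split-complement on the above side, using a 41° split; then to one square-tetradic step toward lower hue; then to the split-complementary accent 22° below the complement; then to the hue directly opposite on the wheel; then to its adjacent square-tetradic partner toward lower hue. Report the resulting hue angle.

19°

0 + 221 = 221°   (split-comp 41° ↑)
221 − 90 = 131°   (square ↓)
131 + 158 = 289°   (split-comp 22° ↓)
289 + 180 = 469 → 469 − 360 = 109°   (complement)
109 − 90 = 19°   (square ↓)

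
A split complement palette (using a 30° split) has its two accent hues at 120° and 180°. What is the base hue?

The accents sit 30° either side of the complement, so the complement is their short-arc midpoint on the wheel.
Short-arc midpoint of 120° and 180°: 150°.
Base is 180° from the complement: 150 − 180 = -30 → -30 + 360 = 330°

330°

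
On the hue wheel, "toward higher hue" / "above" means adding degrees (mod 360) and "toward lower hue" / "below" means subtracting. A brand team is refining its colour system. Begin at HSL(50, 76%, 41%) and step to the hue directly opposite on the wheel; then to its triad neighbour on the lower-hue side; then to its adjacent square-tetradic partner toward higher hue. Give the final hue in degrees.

200°

complement +180°: 50 + 180 = 230°
triadic ↓ −120°: 230 − 120 = 110°
square ↑ +90°: 110 + 90 = 200°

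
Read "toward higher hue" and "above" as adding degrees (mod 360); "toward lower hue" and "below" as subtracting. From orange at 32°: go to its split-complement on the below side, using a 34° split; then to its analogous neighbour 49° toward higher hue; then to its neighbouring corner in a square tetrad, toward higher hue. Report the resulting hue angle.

+146° (split-comp 34° ↓): 32 + 146 = 178°
+49° (analog 49° ↑): 178 + 49 = 227°
+90° (square ↑): 227 + 90 = 317°

317°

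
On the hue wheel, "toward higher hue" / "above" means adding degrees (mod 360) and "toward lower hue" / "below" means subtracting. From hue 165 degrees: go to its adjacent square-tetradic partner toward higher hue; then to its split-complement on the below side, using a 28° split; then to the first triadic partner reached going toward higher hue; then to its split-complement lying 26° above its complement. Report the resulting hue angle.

square ↑ +90°: 165 + 90 = 255°
split-comp 28° ↓ +152°: 255 + 152 = 407 → 407 − 360 = 47°
triadic ↑ +120°: 47 + 120 = 167°
split-comp 26° ↑ +206°: 167 + 206 = 373 → 373 − 360 = 13°

13°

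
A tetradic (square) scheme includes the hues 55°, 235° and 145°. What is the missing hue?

A square tetradic scheme places four hues every 90°.
The full set through 55° is {55°, 145°, 235°, 325°}.
Given {55°, 145°, 235°}, the missing hue is 325°.

325°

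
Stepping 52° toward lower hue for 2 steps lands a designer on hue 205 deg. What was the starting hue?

309°

2 steps of 52° (toward lower hue) give a net shift of −104°.
Start = end − shift: 205 + 104 = 309°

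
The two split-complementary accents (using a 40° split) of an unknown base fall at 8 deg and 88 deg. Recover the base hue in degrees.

228°

The accents sit 40° either side of the complement, so the complement is their short-arc midpoint on the wheel.
Short-arc midpoint of 8° and 88°: 48°.
Base is 180° from the complement: 48 − 180 = -132 → -132 + 360 = 228°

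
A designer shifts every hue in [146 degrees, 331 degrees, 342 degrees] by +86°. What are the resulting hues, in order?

232°, 57°, 68°

146 + 86 = 232°
331 + 86 = 417 → 417 − 360 = 57°
342 + 86 = 428 → 428 − 360 = 68°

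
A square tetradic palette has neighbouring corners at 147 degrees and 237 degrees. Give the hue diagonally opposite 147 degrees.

A square tetradic scheme places four hues 90° apart; opposite corners are 180° apart.
147 + 180 = 327°

327°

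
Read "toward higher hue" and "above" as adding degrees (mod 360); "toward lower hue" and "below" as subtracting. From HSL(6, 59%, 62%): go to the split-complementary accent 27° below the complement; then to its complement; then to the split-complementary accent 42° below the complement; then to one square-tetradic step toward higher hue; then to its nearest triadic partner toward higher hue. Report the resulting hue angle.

327°

+153° (split-comp 27° ↓): 6 + 153 = 159°
+180° (complement): 159 + 180 = 339°
+138° (split-comp 42° ↓): 339 + 138 = 477 → 477 − 360 = 117°
+90° (square ↑): 117 + 90 = 207°
+120° (triadic ↑): 207 + 120 = 327°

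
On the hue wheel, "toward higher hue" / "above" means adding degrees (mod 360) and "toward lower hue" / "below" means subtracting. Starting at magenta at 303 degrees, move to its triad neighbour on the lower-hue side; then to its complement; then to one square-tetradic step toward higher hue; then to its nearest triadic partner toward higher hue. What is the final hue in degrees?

triadic ↓ −120°: 303 − 120 = 183°
complement +180°: 183 + 180 = 363 → 363 − 360 = 3°
square ↑ +90°: 3 + 90 = 93°
triadic ↑ +120°: 93 + 120 = 213°

213°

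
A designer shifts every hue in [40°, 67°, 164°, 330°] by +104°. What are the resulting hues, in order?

144°, 171°, 268°, 74°

40 + 104 = 144°
67 + 104 = 171°
164 + 104 = 268°
330 + 104 = 434 → 434 − 360 = 74°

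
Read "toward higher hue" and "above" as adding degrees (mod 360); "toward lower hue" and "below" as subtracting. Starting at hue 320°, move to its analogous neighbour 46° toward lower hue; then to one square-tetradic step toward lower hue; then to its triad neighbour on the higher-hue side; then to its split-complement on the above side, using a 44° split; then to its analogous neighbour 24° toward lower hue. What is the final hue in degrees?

−46° (analog 46° ↓): 320 − 46 = 274°
−90° (square ↓): 274 − 90 = 184°
+120° (triadic ↑): 184 + 120 = 304°
+224° (split-comp 44° ↑): 304 + 224 = 528 → 528 − 360 = 168°
−24° (analog 24° ↓): 168 − 24 = 144°

144°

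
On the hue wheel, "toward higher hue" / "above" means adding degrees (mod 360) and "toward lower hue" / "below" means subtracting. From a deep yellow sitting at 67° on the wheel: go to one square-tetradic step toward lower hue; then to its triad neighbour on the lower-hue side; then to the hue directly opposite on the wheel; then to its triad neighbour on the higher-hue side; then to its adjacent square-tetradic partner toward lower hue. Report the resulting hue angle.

67°

67 − 90 = -23 → -23 + 360 = 337°   (square ↓)
337 − 120 = 217°   (triadic ↓)
217 + 180 = 397 → 397 − 360 = 37°   (complement)
37 + 120 = 157°   (triadic ↑)
157 − 90 = 67°   (square ↓)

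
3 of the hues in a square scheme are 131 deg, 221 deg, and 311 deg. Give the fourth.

41°

A square tetradic scheme places four hues every 90°.
The full set through 131° is {41°, 131°, 221°, 311°}.
Given {131°, 221°, 311°}, the missing hue is 41°.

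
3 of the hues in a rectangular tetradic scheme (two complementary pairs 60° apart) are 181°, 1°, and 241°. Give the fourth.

61°

A rectangular tetradic uses two complementary pairs 60° apart: offsets 0°, 60°, 180°, 240°.
Among {1°, 181°, 241°}, 181° and 1° are a 180° pair.
The remaining hue 241° needs its own complement: 241 + 180 = 421 → 421 − 360 = 61°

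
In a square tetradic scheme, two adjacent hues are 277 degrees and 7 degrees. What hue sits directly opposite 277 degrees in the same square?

A square tetradic scheme places four hues 90° apart; opposite corners are 180° apart.
277 + 180 = 457 → 457 − 360 = 97°

97°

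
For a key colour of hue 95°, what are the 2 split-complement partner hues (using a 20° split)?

255° and 295°

Complement of 95°: 95 + 180 = 275°
275 − 20 = 255°
275 + 20 = 295°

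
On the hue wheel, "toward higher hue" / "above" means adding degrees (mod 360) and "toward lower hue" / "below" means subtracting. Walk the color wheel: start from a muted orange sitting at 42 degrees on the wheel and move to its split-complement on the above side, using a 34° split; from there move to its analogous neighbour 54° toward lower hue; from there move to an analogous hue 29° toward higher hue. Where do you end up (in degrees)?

+214° (split-comp 34° ↑): 42 + 214 = 256°
−54° (analog 54° ↓): 256 − 54 = 202°
+29° (analog 29° ↑): 202 + 29 = 231°

231°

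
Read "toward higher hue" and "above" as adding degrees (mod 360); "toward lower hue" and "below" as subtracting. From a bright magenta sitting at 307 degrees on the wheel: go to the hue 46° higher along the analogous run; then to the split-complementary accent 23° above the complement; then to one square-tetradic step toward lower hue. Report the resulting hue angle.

analog 46° ↑ +46°: 307 + 46 = 353°
split-comp 23° ↑ +203°: 353 + 203 = 556 → 556 − 360 = 196°
square ↓ −90°: 196 − 90 = 106°

106°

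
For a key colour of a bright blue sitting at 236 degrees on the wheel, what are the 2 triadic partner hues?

356° and 116°

A triad places three hues 120° apart.
236 + 120 = 356°
236 + 240 = 476 → 476 − 360 = 116°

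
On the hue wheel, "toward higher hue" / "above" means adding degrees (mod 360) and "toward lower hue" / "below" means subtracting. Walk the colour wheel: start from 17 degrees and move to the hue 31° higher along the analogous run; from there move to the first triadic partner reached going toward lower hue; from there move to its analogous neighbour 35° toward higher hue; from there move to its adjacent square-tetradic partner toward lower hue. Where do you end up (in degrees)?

233°

17 + 31 = 48°   (analog 31° ↑)
48 − 120 = -72 → -72 + 360 = 288°   (triadic ↓)
288 + 35 = 323°   (analog 35° ↑)
323 − 90 = 233°   (square ↓)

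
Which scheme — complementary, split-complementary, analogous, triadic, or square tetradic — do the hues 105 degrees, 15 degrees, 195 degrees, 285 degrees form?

Sort the hues: 15°, 105°, 195°, 285°.
Successive gaps around the wheel: 90°, 90°, 90°, 90°.
Four hues every 90° form a square tetradic scheme.

square tetradic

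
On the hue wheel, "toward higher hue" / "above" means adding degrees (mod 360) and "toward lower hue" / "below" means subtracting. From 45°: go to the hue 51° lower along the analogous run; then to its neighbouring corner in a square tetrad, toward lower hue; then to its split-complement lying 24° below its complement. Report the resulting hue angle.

60°

45 − 51 = -6 → -6 + 360 = 354°   (analog 51° ↓)
354 − 90 = 264°   (square ↓)
264 + 156 = 420 → 420 − 360 = 60°   (split-comp 24° ↓)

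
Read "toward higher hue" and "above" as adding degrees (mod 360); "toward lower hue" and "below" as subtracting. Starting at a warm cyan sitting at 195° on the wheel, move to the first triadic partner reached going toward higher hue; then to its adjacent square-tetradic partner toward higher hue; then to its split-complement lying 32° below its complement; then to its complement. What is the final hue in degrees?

triadic ↑ +120°: 195 + 120 = 315°
square ↑ +90°: 315 + 90 = 405 → 405 − 360 = 45°
split-comp 32° ↓ +148°: 45 + 148 = 193°
complement +180°: 193 + 180 = 373 → 373 − 360 = 13°

13°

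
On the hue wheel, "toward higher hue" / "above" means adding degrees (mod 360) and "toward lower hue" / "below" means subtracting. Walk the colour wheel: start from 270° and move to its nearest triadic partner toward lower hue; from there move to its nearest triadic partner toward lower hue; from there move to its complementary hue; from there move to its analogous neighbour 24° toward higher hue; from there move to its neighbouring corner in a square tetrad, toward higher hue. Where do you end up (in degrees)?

324°

270 − 120 = 150°   (triadic ↓)
150 − 120 = 30°   (triadic ↓)
30 + 180 = 210°   (complement)
210 + 24 = 234°   (analog 24° ↑)
234 + 90 = 324°   (square ↑)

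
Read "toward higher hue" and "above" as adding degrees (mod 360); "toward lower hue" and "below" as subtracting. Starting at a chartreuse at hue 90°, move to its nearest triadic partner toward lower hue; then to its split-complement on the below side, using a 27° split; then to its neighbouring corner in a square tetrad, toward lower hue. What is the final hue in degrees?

33°

90 − 120 = -30 → -30 + 360 = 330°   (triadic ↓)
330 + 153 = 483 → 483 − 360 = 123°   (split-comp 27° ↓)
123 − 90 = 33°   (square ↓)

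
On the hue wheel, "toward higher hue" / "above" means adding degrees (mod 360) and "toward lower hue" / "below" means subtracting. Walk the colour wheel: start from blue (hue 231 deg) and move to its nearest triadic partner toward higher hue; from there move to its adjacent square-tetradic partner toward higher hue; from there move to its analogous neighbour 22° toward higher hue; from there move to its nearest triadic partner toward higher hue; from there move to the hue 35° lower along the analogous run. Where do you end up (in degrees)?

188°

231 + 120 = 351°   (triadic ↑)
351 + 90 = 441 → 441 − 360 = 81°   (square ↑)
81 + 22 = 103°   (analog 22° ↑)
103 + 120 = 223°   (triadic ↑)
223 − 35 = 188°   (analog 35° ↓)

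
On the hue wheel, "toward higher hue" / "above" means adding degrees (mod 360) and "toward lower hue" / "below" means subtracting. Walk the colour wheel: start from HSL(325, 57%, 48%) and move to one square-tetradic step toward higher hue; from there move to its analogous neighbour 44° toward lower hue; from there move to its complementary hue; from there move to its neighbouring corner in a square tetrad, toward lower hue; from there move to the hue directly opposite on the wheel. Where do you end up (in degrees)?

square ↑ +90°: 325 + 90 = 415 → 415 − 360 = 55°
analog 44° ↓ −44°: 55 − 44 = 11°
complement +180°: 11 + 180 = 191°
square ↓ −90°: 191 − 90 = 101°
complement +180°: 101 + 180 = 281°

281°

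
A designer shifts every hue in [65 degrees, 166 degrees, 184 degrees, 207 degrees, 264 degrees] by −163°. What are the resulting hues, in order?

262°, 3°, 21°, 44°, 101°

65 − 163 = -98 → -98 + 360 = 262°
166 − 163 = 3°
184 − 163 = 21°
207 − 163 = 44°
264 − 163 = 101°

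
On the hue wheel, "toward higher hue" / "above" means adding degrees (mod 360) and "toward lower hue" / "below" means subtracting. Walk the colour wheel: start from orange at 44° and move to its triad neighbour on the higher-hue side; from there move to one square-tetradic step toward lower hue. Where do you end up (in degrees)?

44 + 120 = 164°   (triadic ↑)
164 − 90 = 74°   (square ↓)

74°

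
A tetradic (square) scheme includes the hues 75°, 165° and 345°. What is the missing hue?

A square tetradic scheme places four hues every 90°.
The full set through 75° is {75°, 165°, 255°, 345°}.
Given {75°, 165°, 345°}, the missing hue is 255°.

255°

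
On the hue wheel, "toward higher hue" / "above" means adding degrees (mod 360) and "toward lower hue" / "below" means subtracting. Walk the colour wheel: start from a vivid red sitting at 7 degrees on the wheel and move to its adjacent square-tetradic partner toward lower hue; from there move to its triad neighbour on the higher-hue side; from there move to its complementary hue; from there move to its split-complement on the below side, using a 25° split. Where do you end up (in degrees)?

7 − 90 = -83 → -83 + 360 = 277°   (square ↓)
277 + 120 = 397 → 397 − 360 = 37°   (triadic ↑)
37 + 180 = 217°   (complement)
217 + 155 = 372 → 372 − 360 = 12°   (split-comp 25° ↓)

12°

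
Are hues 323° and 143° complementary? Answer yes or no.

yes

Angular distance: |323 − 143| = 180 = 180°.
Complementary requires 180°.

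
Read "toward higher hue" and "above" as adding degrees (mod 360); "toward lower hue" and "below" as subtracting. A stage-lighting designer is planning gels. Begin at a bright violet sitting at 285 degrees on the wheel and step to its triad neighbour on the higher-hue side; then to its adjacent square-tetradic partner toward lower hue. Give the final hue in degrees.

315°

285 + 120 = 405 → 405 − 360 = 45°   (triadic ↑)
45 − 90 = -45 → -45 + 360 = 315°   (square ↓)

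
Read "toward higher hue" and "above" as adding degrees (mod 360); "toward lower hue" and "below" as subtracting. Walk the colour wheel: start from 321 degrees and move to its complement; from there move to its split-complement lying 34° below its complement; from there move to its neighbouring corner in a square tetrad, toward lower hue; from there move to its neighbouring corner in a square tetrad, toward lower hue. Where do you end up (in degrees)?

+180° (complement): 321 + 180 = 501 → 501 − 360 = 141°
+146° (split-comp 34° ↓): 141 + 146 = 287°
−90° (square ↓): 287 − 90 = 197°
−90° (square ↓): 197 − 90 = 107°

107°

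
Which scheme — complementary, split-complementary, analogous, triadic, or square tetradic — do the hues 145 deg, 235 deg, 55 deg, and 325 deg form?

square tetradic

Sort the hues: 55°, 145°, 235°, 325°.
Successive gaps around the wheel: 90°, 90°, 90°, 90°.
Four hues every 90° form a square tetradic scheme.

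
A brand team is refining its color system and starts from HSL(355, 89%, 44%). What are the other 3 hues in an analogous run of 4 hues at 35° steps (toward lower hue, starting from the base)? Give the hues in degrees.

320°, 285° and 250°

355 − 35 = 320°
355 − 70 = 285°
355 − 105 = 250°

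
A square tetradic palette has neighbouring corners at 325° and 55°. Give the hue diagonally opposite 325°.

145°

A square tetradic scheme places four hues 90° apart; opposite corners are 180° apart.
325 + 180 = 505 → 505 − 360 = 145°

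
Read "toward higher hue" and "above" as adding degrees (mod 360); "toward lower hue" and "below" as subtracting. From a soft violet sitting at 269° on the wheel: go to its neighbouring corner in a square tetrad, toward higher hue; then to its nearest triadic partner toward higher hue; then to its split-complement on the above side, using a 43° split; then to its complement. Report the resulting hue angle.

162°

square ↑ +90°: 269 + 90 = 359°
triadic ↑ +120°: 359 + 120 = 479 → 479 − 360 = 119°
split-comp 43° ↑ +223°: 119 + 223 = 342°
complement +180°: 342 + 180 = 522 → 522 − 360 = 162°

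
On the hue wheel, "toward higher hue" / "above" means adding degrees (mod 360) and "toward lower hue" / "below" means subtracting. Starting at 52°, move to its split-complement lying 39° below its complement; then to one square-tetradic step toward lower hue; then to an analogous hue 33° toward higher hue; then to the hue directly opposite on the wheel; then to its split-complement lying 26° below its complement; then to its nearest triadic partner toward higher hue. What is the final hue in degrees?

230°

+141° (split-comp 39° ↓): 52 + 141 = 193°
−90° (square ↓): 193 − 90 = 103°
+33° (analog 33° ↑): 103 + 33 = 136°
+180° (complement): 136 + 180 = 316°
+154° (split-comp 26° ↓): 316 + 154 = 470 → 470 − 360 = 110°
+120° (triadic ↑): 110 + 120 = 230°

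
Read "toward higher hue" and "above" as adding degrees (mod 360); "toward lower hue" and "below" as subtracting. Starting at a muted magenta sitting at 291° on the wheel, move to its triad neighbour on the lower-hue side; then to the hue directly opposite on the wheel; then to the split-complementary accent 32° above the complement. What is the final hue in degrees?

203°

triadic ↓ −120°: 291 − 120 = 171°
complement +180°: 171 + 180 = 351°
split-comp 32° ↑ +212°: 351 + 212 = 563 → 563 − 360 = 203°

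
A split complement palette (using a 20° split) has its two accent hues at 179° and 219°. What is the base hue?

The accents sit 20° either side of the complement, so the complement is their short-arc midpoint on the wheel.
Short-arc midpoint of 179° and 219°: 199°.
Base is 180° from the complement: 199 − 180 = 19°

19°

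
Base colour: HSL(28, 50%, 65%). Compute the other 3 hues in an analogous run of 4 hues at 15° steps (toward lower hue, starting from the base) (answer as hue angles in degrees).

Analogous hues sit every 15° along the wheel.
28 − 15 = 13°
28 − 30 = -2 → -2 + 360 = 358°
28 − 45 = -17 → -17 + 360 = 343°

13°, 358°, 343°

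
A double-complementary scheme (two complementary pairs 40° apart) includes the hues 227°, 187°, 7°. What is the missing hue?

47°

A rectangular tetradic uses two complementary pairs 40° apart: offsets 0°, 40°, 180°, 220°.
Among {7°, 187°, 227°}, 187° and 7° are a 180° pair.
The remaining hue 227° needs its own complement: 227 + 180 = 407 → 407 − 360 = 47°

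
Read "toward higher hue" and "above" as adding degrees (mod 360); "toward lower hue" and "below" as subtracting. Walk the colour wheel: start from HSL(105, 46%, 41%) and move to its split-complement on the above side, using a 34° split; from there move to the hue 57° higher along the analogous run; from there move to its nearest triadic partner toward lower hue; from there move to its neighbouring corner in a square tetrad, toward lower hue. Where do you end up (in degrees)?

105 + 214 = 319°   (split-comp 34° ↑)
319 + 57 = 376 → 376 − 360 = 16°   (analog 57° ↑)
16 − 120 = -104 → -104 + 360 = 256°   (triadic ↓)
256 − 90 = 166°   (square ↓)

166°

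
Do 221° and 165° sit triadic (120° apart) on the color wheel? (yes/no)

no

Angular distance: |221 − 165| = 56 = 56°.
Triadic (120° apart) requires 120°.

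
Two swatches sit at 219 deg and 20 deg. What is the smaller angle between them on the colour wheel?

|219 − 20| = 199.
The shorter arc is 360 − 199 = 161°.

161°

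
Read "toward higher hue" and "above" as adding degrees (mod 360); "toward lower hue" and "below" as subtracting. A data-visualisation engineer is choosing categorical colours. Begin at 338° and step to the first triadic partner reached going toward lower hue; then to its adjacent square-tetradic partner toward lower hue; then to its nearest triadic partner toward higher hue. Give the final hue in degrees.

338 − 120 = 218°   (triadic ↓)
218 − 90 = 128°   (square ↓)
128 + 120 = 248°   (triadic ↑)

248°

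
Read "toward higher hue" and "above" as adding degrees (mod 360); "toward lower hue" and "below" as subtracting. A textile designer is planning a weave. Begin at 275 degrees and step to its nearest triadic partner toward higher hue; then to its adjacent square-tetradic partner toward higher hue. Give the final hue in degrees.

125°

+120° (triadic ↑): 275 + 120 = 395 → 395 − 360 = 35°
+90° (square ↑): 35 + 90 = 125°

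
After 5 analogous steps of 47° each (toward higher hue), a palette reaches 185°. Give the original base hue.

310°

5 steps of 47° (toward higher hue) give a net shift of +235°.
Start = end − shift: 185 − 235 = -50 → -50 + 360 = 310°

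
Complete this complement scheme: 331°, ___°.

151°

The complement sits 180° across the wheel.
The full set through 331° is {151°, 331°}.
Given {331°}, the missing hue is 151°.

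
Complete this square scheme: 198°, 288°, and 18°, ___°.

108°

A square tetradic scheme places four hues every 90°.
The full set through 18° is {18°, 108°, 198°, 288°}.
Given {18°, 198°, 288°}, the missing hue is 108°.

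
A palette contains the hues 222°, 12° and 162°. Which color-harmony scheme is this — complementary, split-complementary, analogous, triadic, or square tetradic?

Sort the hues: 12°, 162°, 222°.
Successive gaps around the wheel: 150°, 60°, 150°.
Two 150° gaps and one 60° gap — a base hue opposite a pair of accents 30° either side of its complement — is the split-complementary pattern.

split-complementary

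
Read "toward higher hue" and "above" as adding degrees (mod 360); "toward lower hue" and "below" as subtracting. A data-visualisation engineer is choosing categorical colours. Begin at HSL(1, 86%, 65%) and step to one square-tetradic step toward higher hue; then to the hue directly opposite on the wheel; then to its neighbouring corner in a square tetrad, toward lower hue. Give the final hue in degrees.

181°

square ↑ +90°: 1 + 90 = 91°
complement +180°: 91 + 180 = 271°
square ↓ −90°: 271 − 90 = 181°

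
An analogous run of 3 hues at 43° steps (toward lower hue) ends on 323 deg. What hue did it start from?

49°

2 steps of 43° (toward lower hue) give a net shift of −86°.
Start = end − shift: 323 + 86 = 409 → 409 − 360 = 49°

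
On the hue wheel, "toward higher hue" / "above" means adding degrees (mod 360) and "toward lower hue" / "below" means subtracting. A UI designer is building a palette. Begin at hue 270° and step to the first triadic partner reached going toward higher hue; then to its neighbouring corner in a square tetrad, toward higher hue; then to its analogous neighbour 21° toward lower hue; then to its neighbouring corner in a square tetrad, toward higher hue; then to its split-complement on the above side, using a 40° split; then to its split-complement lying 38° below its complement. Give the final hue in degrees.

+120° (triadic ↑): 270 + 120 = 390 → 390 − 360 = 30°
+90° (square ↑): 30 + 90 = 120°
−21° (analog 21° ↓): 120 − 21 = 99°
+90° (square ↑): 99 + 90 = 189°
+220° (split-comp 40° ↑): 189 + 220 = 409 → 409 − 360 = 49°
+142° (split-comp 38° ↓): 49 + 142 = 191°

191°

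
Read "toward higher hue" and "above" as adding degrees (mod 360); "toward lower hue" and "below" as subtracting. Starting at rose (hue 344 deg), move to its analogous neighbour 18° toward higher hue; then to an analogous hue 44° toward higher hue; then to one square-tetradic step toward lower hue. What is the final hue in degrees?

316°

+18° (analog 18° ↑): 344 + 18 = 362 → 362 − 360 = 2°
+44° (analog 44° ↑): 2 + 44 = 46°
−90° (square ↓): 46 − 90 = -44 → -44 + 360 = 316°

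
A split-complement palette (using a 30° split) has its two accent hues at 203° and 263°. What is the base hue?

53°

The accents sit 30° either side of the complement, so the complement is their short-arc midpoint on the wheel.
Short-arc midpoint of 203° and 263°: 233°.
Base is 180° from the complement: 233 − 180 = 53°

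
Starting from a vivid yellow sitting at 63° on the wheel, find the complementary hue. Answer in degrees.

243°

The complement sits 180° across the wheel.
63 + 180 = 243°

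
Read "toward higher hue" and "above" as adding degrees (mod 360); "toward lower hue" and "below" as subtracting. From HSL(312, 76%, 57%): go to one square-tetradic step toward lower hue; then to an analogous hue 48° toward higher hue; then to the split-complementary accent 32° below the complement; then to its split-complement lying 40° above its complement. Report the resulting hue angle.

312 − 90 = 222°   (square ↓)
222 + 48 = 270°   (analog 48° ↑)
270 + 148 = 418 → 418 − 360 = 58°   (split-comp 32° ↓)
58 + 220 = 278°   (split-comp 40° ↑)

278°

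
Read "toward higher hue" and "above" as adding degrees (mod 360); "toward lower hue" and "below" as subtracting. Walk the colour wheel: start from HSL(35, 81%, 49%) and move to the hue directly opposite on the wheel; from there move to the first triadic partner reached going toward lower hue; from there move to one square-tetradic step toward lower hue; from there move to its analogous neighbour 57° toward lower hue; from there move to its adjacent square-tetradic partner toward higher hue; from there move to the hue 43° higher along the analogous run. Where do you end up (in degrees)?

35 + 180 = 215°   (complement)
215 − 120 = 95°   (triadic ↓)
95 − 90 = 5°   (square ↓)
5 − 57 = -52 → -52 + 360 = 308°   (analog 57° ↓)
308 + 90 = 398 → 398 − 360 = 38°   (square ↑)
38 + 43 = 81°   (analog 43° ↑)

81°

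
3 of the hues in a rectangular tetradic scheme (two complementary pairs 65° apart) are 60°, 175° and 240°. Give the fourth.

355°

A rectangular tetradic uses two complementary pairs 65° apart: offsets 0°, 65°, 180°, 245°.
Among {60°, 175°, 240°}, 60° and 240° are a 180° pair.
The remaining hue 175° needs its own complement: 175 + 180 = 355°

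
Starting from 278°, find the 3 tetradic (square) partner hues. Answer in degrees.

8°, 98°, and 188°

A square tetradic scheme places four hues every 90°.
278 + 90 = 368 → 368 − 360 = 8°
278 + 180 = 458 → 458 − 360 = 98°
278 + 270 = 548 → 548 − 360 = 188°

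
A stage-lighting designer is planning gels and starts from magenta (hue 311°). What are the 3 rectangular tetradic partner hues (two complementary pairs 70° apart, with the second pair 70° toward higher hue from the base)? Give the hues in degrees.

21°, 131° and 201°

A rectangular tetradic uses two complementary pairs 70° apart: offsets 0°, 70°, 180°, 250°.
311 + 70 = 381 → 381 − 360 = 21°
311 + 180 = 491 → 491 − 360 = 131°
311 + 250 = 561 → 561 − 360 = 201°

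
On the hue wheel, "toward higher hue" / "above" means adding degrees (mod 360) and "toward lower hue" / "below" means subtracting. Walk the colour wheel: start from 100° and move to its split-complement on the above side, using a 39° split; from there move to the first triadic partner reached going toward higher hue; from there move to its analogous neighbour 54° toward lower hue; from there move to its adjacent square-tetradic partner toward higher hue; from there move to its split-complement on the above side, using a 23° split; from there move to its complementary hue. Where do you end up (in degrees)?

138°

split-comp 39° ↑ +219°: 100 + 219 = 319°
triadic ↑ +120°: 319 + 120 = 439 → 439 − 360 = 79°
analog 54° ↓ −54°: 79 − 54 = 25°
square ↑ +90°: 25 + 90 = 115°
split-comp 23° ↑ +203°: 115 + 203 = 318°
complement +180°: 318 + 180 = 498 → 498 − 360 = 138°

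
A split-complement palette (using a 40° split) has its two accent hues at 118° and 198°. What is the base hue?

The accents sit 40° either side of the complement, so the complement is their short-arc midpoint on the wheel.
Short-arc midpoint of 118° and 198°: 158°.
Base is 180° from the complement: 158 − 180 = -22 → -22 + 360 = 338°

338°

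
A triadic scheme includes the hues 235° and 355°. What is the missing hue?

115°

A triad places three hues 120° apart.
The full set through 235° is {115°, 235°, 355°}.
Given {235°, 355°}, the missing hue is 115°.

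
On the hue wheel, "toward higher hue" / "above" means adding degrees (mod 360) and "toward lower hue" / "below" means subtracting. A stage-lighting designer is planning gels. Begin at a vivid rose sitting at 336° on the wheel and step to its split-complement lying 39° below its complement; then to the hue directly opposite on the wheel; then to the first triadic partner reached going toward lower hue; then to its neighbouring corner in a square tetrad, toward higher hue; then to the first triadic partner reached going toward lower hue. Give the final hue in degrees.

336 + 141 = 477 → 477 − 360 = 117°   (split-comp 39° ↓)
117 + 180 = 297°   (complement)
297 − 120 = 177°   (triadic ↓)
177 + 90 = 267°   (square ↑)
267 − 120 = 147°   (triadic ↓)

147°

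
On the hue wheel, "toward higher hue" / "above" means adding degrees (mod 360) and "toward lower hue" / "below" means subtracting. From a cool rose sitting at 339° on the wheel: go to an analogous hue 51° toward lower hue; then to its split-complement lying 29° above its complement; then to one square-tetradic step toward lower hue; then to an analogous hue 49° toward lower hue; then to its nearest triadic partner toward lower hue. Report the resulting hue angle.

analog 51° ↓ −51°: 339 − 51 = 288°
split-comp 29° ↑ +209°: 288 + 209 = 497 → 497 − 360 = 137°
square ↓ −90°: 137 − 90 = 47°
analog 49° ↓ −49°: 47 − 49 = -2 → -2 + 360 = 358°
triadic ↓ −120°: 358 − 120 = 238°

238°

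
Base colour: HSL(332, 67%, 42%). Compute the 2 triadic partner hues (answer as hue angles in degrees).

A triad places three hues 120° apart.
332 + 120 = 452 → 452 − 360 = 92°
332 + 240 = 572 → 572 − 360 = 212°

92° and 212°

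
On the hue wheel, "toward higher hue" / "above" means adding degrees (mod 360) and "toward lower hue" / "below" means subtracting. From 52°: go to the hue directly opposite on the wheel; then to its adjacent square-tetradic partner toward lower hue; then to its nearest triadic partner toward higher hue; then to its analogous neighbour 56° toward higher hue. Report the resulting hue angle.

+180° (complement): 52 + 180 = 232°
−90° (square ↓): 232 − 90 = 142°
+120° (triadic ↑): 142 + 120 = 262°
+56° (analog 56° ↑): 262 + 56 = 318°

318°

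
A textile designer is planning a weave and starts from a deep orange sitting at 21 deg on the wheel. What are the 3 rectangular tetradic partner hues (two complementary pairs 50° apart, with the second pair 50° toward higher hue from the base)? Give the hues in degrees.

A rectangular tetradic uses two complementary pairs 50° apart: offsets 0°, 50°, 180°, 230°.
21 + 50 = 71°
21 + 180 = 201°
21 + 230 = 251°

71°, 201°, 251°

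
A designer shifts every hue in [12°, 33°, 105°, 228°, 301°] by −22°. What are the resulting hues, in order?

12 − 22 = -10 → -10 + 360 = 350°
33 − 22 = 11°
105 − 22 = 83°
228 − 22 = 206°
301 − 22 = 279°

350°, 11°, 83°, 206°, 279°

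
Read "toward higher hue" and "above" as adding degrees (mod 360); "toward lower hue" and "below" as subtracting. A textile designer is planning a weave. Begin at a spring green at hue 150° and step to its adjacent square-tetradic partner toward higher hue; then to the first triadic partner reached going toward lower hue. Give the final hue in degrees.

120°

+90° (square ↑): 150 + 90 = 240°
−120° (triadic ↓): 240 − 120 = 120°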